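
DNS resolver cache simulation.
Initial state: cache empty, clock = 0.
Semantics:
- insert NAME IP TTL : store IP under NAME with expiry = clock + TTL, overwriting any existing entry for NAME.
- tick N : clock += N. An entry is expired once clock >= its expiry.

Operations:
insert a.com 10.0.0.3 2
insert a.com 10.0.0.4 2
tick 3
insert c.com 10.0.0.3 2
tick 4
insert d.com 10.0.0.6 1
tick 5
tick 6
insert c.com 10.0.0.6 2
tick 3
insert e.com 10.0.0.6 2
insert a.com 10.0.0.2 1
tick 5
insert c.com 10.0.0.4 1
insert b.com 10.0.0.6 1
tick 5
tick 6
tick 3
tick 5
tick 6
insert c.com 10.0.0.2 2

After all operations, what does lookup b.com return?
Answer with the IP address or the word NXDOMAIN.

Op 1: insert a.com -> 10.0.0.3 (expiry=0+2=2). clock=0
Op 2: insert a.com -> 10.0.0.4 (expiry=0+2=2). clock=0
Op 3: tick 3 -> clock=3. purged={a.com}
Op 4: insert c.com -> 10.0.0.3 (expiry=3+2=5). clock=3
Op 5: tick 4 -> clock=7. purged={c.com}
Op 6: insert d.com -> 10.0.0.6 (expiry=7+1=8). clock=7
Op 7: tick 5 -> clock=12. purged={d.com}
Op 8: tick 6 -> clock=18.
Op 9: insert c.com -> 10.0.0.6 (expiry=18+2=20). clock=18
Op 10: tick 3 -> clock=21. purged={c.com}
Op 11: insert e.com -> 10.0.0.6 (expiry=21+2=23). clock=21
Op 12: insert a.com -> 10.0.0.2 (expiry=21+1=22). clock=21
Op 13: tick 5 -> clock=26. purged={a.com,e.com}
Op 14: insert c.com -> 10.0.0.4 (expiry=26+1=27). clock=26
Op 15: insert b.com -> 10.0.0.6 (expiry=26+1=27). clock=26
Op 16: tick 5 -> clock=31. purged={b.com,c.com}
Op 17: tick 6 -> clock=37.
Op 18: tick 3 -> clock=40.
Op 19: tick 5 -> clock=45.
Op 20: tick 6 -> clock=51.
Op 21: insert c.com -> 10.0.0.2 (expiry=51+2=53). clock=51
lookup b.com: not in cache (expired or never inserted)

Answer: NXDOMAIN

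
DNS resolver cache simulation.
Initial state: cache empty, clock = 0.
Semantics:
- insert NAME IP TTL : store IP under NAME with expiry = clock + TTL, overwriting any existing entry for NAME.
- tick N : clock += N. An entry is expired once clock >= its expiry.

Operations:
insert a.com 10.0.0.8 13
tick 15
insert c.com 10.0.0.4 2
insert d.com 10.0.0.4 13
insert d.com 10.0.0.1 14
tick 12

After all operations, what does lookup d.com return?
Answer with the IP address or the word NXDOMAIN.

Op 1: insert a.com -> 10.0.0.8 (expiry=0+13=13). clock=0
Op 2: tick 15 -> clock=15. purged={a.com}
Op 3: insert c.com -> 10.0.0.4 (expiry=15+2=17). clock=15
Op 4: insert d.com -> 10.0.0.4 (expiry=15+13=28). clock=15
Op 5: insert d.com -> 10.0.0.1 (expiry=15+14=29). clock=15
Op 6: tick 12 -> clock=27. purged={c.com}
lookup d.com: present, ip=10.0.0.1 expiry=29 > clock=27

Answer: 10.0.0.1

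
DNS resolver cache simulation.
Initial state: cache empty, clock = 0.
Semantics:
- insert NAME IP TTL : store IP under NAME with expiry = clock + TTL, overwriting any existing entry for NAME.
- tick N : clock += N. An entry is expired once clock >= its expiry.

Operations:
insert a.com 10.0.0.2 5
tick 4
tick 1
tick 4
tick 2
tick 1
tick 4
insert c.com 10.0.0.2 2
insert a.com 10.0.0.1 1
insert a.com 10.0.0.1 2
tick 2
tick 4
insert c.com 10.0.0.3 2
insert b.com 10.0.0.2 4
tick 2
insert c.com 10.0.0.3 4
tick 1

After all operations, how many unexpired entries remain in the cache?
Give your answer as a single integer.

Answer: 2

Derivation:
Op 1: insert a.com -> 10.0.0.2 (expiry=0+5=5). clock=0
Op 2: tick 4 -> clock=4.
Op 3: tick 1 -> clock=5. purged={a.com}
Op 4: tick 4 -> clock=9.
Op 5: tick 2 -> clock=11.
Op 6: tick 1 -> clock=12.
Op 7: tick 4 -> clock=16.
Op 8: insert c.com -> 10.0.0.2 (expiry=16+2=18). clock=16
Op 9: insert a.com -> 10.0.0.1 (expiry=16+1=17). clock=16
Op 10: insert a.com -> 10.0.0.1 (expiry=16+2=18). clock=16
Op 11: tick 2 -> clock=18. purged={a.com,c.com}
Op 12: tick 4 -> clock=22.
Op 13: insert c.com -> 10.0.0.3 (expiry=22+2=24). clock=22
Op 14: insert b.com -> 10.0.0.2 (expiry=22+4=26). clock=22
Op 15: tick 2 -> clock=24. purged={c.com}
Op 16: insert c.com -> 10.0.0.3 (expiry=24+4=28). clock=24
Op 17: tick 1 -> clock=25.
Final cache (unexpired): {b.com,c.com} -> size=2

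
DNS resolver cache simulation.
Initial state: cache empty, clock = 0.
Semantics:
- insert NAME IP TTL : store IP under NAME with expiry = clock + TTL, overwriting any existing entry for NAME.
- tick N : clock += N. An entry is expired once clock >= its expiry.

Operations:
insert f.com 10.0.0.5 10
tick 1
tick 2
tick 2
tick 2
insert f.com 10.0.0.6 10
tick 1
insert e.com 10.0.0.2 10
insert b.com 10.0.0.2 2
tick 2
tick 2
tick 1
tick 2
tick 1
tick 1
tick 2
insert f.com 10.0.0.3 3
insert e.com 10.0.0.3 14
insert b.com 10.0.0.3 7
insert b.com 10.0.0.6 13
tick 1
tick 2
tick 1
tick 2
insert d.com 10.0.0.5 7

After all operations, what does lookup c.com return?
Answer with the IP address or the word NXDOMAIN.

Op 1: insert f.com -> 10.0.0.5 (expiry=0+10=10). clock=0
Op 2: tick 1 -> clock=1.
Op 3: tick 2 -> clock=3.
Op 4: tick 2 -> clock=5.
Op 5: tick 2 -> clock=7.
Op 6: insert f.com -> 10.0.0.6 (expiry=7+10=17). clock=7
Op 7: tick 1 -> clock=8.
Op 8: insert e.com -> 10.0.0.2 (expiry=8+10=18). clock=8
Op 9: insert b.com -> 10.0.0.2 (expiry=8+2=10). clock=8
Op 10: tick 2 -> clock=10. purged={b.com}
Op 11: tick 2 -> clock=12.
Op 12: tick 1 -> clock=13.
Op 13: tick 2 -> clock=15.
Op 14: tick 1 -> clock=16.
Op 15: tick 1 -> clock=17. purged={f.com}
Op 16: tick 2 -> clock=19. purged={e.com}
Op 17: insert f.com -> 10.0.0.3 (expiry=19+3=22). clock=19
Op 18: insert e.com -> 10.0.0.3 (expiry=19+14=33). clock=19
Op 19: insert b.com -> 10.0.0.3 (expiry=19+7=26). clock=19
Op 20: insert b.com -> 10.0.0.6 (expiry=19+13=32). clock=19
Op 21: tick 1 -> clock=20.
Op 22: tick 2 -> clock=22. purged={f.com}
Op 23: tick 1 -> clock=23.
Op 24: tick 2 -> clock=25.
Op 25: insert d.com -> 10.0.0.5 (expiry=25+7=32). clock=25
lookup c.com: not in cache (expired or never inserted)

Answer: NXDOMAIN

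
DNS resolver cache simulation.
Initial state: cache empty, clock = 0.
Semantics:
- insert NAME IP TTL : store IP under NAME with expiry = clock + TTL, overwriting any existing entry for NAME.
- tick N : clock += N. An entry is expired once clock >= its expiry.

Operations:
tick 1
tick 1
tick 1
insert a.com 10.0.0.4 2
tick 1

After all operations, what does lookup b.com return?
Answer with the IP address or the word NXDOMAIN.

Answer: NXDOMAIN

Derivation:
Op 1: tick 1 -> clock=1.
Op 2: tick 1 -> clock=2.
Op 3: tick 1 -> clock=3.
Op 4: insert a.com -> 10.0.0.4 (expiry=3+2=5). clock=3
Op 5: tick 1 -> clock=4.
lookup b.com: not in cache (expired or never inserted)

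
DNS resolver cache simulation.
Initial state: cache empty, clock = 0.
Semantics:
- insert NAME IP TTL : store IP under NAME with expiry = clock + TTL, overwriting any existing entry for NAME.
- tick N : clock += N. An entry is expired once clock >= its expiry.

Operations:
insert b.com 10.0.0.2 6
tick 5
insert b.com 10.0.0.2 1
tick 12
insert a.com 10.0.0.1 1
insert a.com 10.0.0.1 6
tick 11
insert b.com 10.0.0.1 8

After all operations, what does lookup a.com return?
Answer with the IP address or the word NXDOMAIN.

Op 1: insert b.com -> 10.0.0.2 (expiry=0+6=6). clock=0
Op 2: tick 5 -> clock=5.
Op 3: insert b.com -> 10.0.0.2 (expiry=5+1=6). clock=5
Op 4: tick 12 -> clock=17. purged={b.com}
Op 5: insert a.com -> 10.0.0.1 (expiry=17+1=18). clock=17
Op 6: insert a.com -> 10.0.0.1 (expiry=17+6=23). clock=17
Op 7: tick 11 -> clock=28. purged={a.com}
Op 8: insert b.com -> 10.0.0.1 (expiry=28+8=36). clock=28
lookup a.com: not in cache (expired or never inserted)

Answer: NXDOMAIN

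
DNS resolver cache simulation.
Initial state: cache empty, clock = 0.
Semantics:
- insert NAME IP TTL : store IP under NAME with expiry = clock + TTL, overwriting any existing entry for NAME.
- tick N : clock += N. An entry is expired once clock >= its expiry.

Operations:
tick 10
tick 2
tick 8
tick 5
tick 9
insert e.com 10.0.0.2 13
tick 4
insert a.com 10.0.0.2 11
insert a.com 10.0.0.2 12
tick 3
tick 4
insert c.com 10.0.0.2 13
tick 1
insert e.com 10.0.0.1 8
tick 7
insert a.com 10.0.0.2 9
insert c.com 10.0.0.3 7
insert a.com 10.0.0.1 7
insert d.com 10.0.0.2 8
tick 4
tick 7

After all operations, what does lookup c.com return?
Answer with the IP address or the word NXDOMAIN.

Answer: NXDOMAIN

Derivation:
Op 1: tick 10 -> clock=10.
Op 2: tick 2 -> clock=12.
Op 3: tick 8 -> clock=20.
Op 4: tick 5 -> clock=25.
Op 5: tick 9 -> clock=34.
Op 6: insert e.com -> 10.0.0.2 (expiry=34+13=47). clock=34
Op 7: tick 4 -> clock=38.
Op 8: insert a.com -> 10.0.0.2 (expiry=38+11=49). clock=38
Op 9: insert a.com -> 10.0.0.2 (expiry=38+12=50). clock=38
Op 10: tick 3 -> clock=41.
Op 11: tick 4 -> clock=45.
Op 12: insert c.com -> 10.0.0.2 (expiry=45+13=58). clock=45
Op 13: tick 1 -> clock=46.
Op 14: insert e.com -> 10.0.0.1 (expiry=46+8=54). clock=46
Op 15: tick 7 -> clock=53. purged={a.com}
Op 16: insert a.com -> 10.0.0.2 (expiry=53+9=62). clock=53
Op 17: insert c.com -> 10.0.0.3 (expiry=53+7=60). clock=53
Op 18: insert a.com -> 10.0.0.1 (expiry=53+7=60). clock=53
Op 19: insert d.com -> 10.0.0.2 (expiry=53+8=61). clock=53
Op 20: tick 4 -> clock=57. purged={e.com}
Op 21: tick 7 -> clock=64. purged={a.com,c.com,d.com}
lookup c.com: not in cache (expired or never inserted)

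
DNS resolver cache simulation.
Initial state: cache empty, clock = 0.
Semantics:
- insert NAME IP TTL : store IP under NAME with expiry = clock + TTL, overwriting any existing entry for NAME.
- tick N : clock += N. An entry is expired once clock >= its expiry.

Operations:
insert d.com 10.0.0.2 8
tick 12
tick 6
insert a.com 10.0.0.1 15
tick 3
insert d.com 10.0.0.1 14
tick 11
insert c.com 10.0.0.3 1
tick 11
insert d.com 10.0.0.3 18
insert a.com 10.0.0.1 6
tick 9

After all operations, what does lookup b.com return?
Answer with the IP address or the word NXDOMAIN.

Answer: NXDOMAIN

Derivation:
Op 1: insert d.com -> 10.0.0.2 (expiry=0+8=8). clock=0
Op 2: tick 12 -> clock=12. purged={d.com}
Op 3: tick 6 -> clock=18.
Op 4: insert a.com -> 10.0.0.1 (expiry=18+15=33). clock=18
Op 5: tick 3 -> clock=21.
Op 6: insert d.com -> 10.0.0.1 (expiry=21+14=35). clock=21
Op 7: tick 11 -> clock=32.
Op 8: insert c.com -> 10.0.0.3 (expiry=32+1=33). clock=32
Op 9: tick 11 -> clock=43. purged={a.com,c.com,d.com}
Op 10: insert d.com -> 10.0.0.3 (expiry=43+18=61). clock=43
Op 11: insert a.com -> 10.0.0.1 (expiry=43+6=49). clock=43
Op 12: tick 9 -> clock=52. purged={a.com}
lookup b.com: not in cache (expired or never inserted)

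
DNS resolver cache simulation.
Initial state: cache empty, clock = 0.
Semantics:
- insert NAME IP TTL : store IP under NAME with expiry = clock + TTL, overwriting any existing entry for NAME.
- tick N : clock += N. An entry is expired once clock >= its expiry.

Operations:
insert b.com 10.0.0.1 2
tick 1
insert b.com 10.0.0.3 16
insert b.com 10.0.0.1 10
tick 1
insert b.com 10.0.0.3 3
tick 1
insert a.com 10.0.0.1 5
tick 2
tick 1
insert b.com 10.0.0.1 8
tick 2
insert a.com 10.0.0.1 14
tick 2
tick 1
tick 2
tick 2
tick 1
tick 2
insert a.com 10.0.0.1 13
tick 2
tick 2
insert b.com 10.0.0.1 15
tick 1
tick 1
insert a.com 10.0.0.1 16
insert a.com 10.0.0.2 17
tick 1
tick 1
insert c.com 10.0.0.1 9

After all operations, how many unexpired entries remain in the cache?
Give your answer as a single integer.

Answer: 3

Derivation:
Op 1: insert b.com -> 10.0.0.1 (expiry=0+2=2). clock=0
Op 2: tick 1 -> clock=1.
Op 3: insert b.com -> 10.0.0.3 (expiry=1+16=17). clock=1
Op 4: insert b.com -> 10.0.0.1 (expiry=1+10=11). clock=1
Op 5: tick 1 -> clock=2.
Op 6: insert b.com -> 10.0.0.3 (expiry=2+3=5). clock=2
Op 7: tick 1 -> clock=3.
Op 8: insert a.com -> 10.0.0.1 (expiry=3+5=8). clock=3
Op 9: tick 2 -> clock=5. purged={b.com}
Op 10: tick 1 -> clock=6.
Op 11: insert b.com -> 10.0.0.1 (expiry=6+8=14). clock=6
Op 12: tick 2 -> clock=8. purged={a.com}
Op 13: insert a.com -> 10.0.0.1 (expiry=8+14=22). clock=8
Op 14: tick 2 -> clock=10.
Op 15: tick 1 -> clock=11.
Op 16: tick 2 -> clock=13.
Op 17: tick 2 -> clock=15. purged={b.com}
Op 18: tick 1 -> clock=16.
Op 19: tick 2 -> clock=18.
Op 20: insert a.com -> 10.0.0.1 (expiry=18+13=31). clock=18
Op 21: tick 2 -> clock=20.
Op 22: tick 2 -> clock=22.
Op 23: insert b.com -> 10.0.0.1 (expiry=22+15=37). clock=22
Op 24: tick 1 -> clock=23.
Op 25: tick 1 -> clock=24.
Op 26: insert a.com -> 10.0.0.1 (expiry=24+16=40). clock=24
Op 27: insert a.com -> 10.0.0.2 (expiry=24+17=41). clock=24
Op 28: tick 1 -> clock=25.
Op 29: tick 1 -> clock=26.
Op 30: insert c.com -> 10.0.0.1 (expiry=26+9=35). clock=26
Final cache (unexpired): {a.com,b.com,c.com} -> size=3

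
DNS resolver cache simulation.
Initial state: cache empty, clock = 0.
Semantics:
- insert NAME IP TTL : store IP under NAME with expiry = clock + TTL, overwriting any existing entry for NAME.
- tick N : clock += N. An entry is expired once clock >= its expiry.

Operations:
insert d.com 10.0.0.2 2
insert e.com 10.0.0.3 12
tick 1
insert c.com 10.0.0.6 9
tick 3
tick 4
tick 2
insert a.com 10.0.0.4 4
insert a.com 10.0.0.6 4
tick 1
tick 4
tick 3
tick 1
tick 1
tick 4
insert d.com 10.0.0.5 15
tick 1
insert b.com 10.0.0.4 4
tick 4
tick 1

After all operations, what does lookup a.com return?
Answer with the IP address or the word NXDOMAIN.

Op 1: insert d.com -> 10.0.0.2 (expiry=0+2=2). clock=0
Op 2: insert e.com -> 10.0.0.3 (expiry=0+12=12). clock=0
Op 3: tick 1 -> clock=1.
Op 4: insert c.com -> 10.0.0.6 (expiry=1+9=10). clock=1
Op 5: tick 3 -> clock=4. purged={d.com}
Op 6: tick 4 -> clock=8.
Op 7: tick 2 -> clock=10. purged={c.com}
Op 8: insert a.com -> 10.0.0.4 (expiry=10+4=14). clock=10
Op 9: insert a.com -> 10.0.0.6 (expiry=10+4=14). clock=10
Op 10: tick 1 -> clock=11.
Op 11: tick 4 -> clock=15. purged={a.com,e.com}
Op 12: tick 3 -> clock=18.
Op 13: tick 1 -> clock=19.
Op 14: tick 1 -> clock=20.
Op 15: tick 4 -> clock=24.
Op 16: insert d.com -> 10.0.0.5 (expiry=24+15=39). clock=24
Op 17: tick 1 -> clock=25.
Op 18: insert b.com -> 10.0.0.4 (expiry=25+4=29). clock=25
Op 19: tick 4 -> clock=29. purged={b.com}
Op 20: tick 1 -> clock=30.
lookup a.com: not in cache (expired or never inserted)

Answer: NXDOMAIN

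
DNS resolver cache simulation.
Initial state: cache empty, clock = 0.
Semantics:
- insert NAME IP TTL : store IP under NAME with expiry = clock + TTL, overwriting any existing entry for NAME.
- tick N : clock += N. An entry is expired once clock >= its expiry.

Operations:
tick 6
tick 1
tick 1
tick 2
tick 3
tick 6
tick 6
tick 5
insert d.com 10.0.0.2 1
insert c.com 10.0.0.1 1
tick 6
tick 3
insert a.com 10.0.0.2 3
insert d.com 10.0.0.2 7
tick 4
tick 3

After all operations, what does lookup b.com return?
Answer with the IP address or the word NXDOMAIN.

Op 1: tick 6 -> clock=6.
Op 2: tick 1 -> clock=7.
Op 3: tick 1 -> clock=8.
Op 4: tick 2 -> clock=10.
Op 5: tick 3 -> clock=13.
Op 6: tick 6 -> clock=19.
Op 7: tick 6 -> clock=25.
Op 8: tick 5 -> clock=30.
Op 9: insert d.com -> 10.0.0.2 (expiry=30+1=31). clock=30
Op 10: insert c.com -> 10.0.0.1 (expiry=30+1=31). clock=30
Op 11: tick 6 -> clock=36. purged={c.com,d.com}
Op 12: tick 3 -> clock=39.
Op 13: insert a.com -> 10.0.0.2 (expiry=39+3=42). clock=39
Op 14: insert d.com -> 10.0.0.2 (expiry=39+7=46). clock=39
Op 15: tick 4 -> clock=43. purged={a.com}
Op 16: tick 3 -> clock=46. purged={d.com}
lookup b.com: not in cache (expired or never inserted)

Answer: NXDOMAIN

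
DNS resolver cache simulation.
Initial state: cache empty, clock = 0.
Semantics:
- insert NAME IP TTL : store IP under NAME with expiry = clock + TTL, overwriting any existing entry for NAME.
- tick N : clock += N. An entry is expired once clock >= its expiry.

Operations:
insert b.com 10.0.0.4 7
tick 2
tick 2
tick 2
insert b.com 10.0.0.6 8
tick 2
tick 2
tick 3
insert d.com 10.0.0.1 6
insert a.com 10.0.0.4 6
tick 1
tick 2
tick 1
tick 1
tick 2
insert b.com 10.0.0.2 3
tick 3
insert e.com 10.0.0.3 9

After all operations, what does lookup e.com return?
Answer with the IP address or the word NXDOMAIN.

Answer: 10.0.0.3

Derivation:
Op 1: insert b.com -> 10.0.0.4 (expiry=0+7=7). clock=0
Op 2: tick 2 -> clock=2.
Op 3: tick 2 -> clock=4.
Op 4: tick 2 -> clock=6.
Op 5: insert b.com -> 10.0.0.6 (expiry=6+8=14). clock=6
Op 6: tick 2 -> clock=8.
Op 7: tick 2 -> clock=10.
Op 8: tick 3 -> clock=13.
Op 9: insert d.com -> 10.0.0.1 (expiry=13+6=19). clock=13
Op 10: insert a.com -> 10.0.0.4 (expiry=13+6=19). clock=13
Op 11: tick 1 -> clock=14. purged={b.com}
Op 12: tick 2 -> clock=16.
Op 13: tick 1 -> clock=17.
Op 14: tick 1 -> clock=18.
Op 15: tick 2 -> clock=20. purged={a.com,d.com}
Op 16: insert b.com -> 10.0.0.2 (expiry=20+3=23). clock=20
Op 17: tick 3 -> clock=23. purged={b.com}
Op 18: insert e.com -> 10.0.0.3 (expiry=23+9=32). clock=23
lookup e.com: present, ip=10.0.0.3 expiry=32 > clock=23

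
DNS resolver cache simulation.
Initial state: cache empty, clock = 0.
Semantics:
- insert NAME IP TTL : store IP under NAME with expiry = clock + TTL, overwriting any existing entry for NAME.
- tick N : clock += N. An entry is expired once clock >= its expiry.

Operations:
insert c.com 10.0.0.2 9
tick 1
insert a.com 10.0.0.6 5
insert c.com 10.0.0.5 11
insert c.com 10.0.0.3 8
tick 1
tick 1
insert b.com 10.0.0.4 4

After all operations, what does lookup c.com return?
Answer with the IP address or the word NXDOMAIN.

Op 1: insert c.com -> 10.0.0.2 (expiry=0+9=9). clock=0
Op 2: tick 1 -> clock=1.
Op 3: insert a.com -> 10.0.0.6 (expiry=1+5=6). clock=1
Op 4: insert c.com -> 10.0.0.5 (expiry=1+11=12). clock=1
Op 5: insert c.com -> 10.0.0.3 (expiry=1+8=9). clock=1
Op 6: tick 1 -> clock=2.
Op 7: tick 1 -> clock=3.
Op 8: insert b.com -> 10.0.0.4 (expiry=3+4=7). clock=3
lookup c.com: present, ip=10.0.0.3 expiry=9 > clock=3

Answer: 10.0.0.3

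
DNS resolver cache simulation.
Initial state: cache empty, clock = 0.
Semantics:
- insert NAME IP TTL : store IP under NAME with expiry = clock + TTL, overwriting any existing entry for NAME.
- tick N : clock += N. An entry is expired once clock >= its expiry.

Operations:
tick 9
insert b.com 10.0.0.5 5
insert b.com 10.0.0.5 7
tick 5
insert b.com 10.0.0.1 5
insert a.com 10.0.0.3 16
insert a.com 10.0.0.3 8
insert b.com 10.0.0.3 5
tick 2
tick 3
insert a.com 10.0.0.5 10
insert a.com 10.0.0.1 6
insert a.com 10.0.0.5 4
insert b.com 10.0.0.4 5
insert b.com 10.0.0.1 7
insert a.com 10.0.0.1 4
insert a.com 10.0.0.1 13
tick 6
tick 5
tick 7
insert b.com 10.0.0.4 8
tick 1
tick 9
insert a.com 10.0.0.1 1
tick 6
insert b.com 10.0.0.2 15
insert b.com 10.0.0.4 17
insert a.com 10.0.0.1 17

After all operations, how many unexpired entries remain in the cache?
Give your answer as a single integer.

Answer: 2

Derivation:
Op 1: tick 9 -> clock=9.
Op 2: insert b.com -> 10.0.0.5 (expiry=9+5=14). clock=9
Op 3: insert b.com -> 10.0.0.5 (expiry=9+7=16). clock=9
Op 4: tick 5 -> clock=14.
Op 5: insert b.com -> 10.0.0.1 (expiry=14+5=19). clock=14
Op 6: insert a.com -> 10.0.0.3 (expiry=14+16=30). clock=14
Op 7: insert a.com -> 10.0.0.3 (expiry=14+8=22). clock=14
Op 8: insert b.com -> 10.0.0.3 (expiry=14+5=19). clock=14
Op 9: tick 2 -> clock=16.
Op 10: tick 3 -> clock=19. purged={b.com}
Op 11: insert a.com -> 10.0.0.5 (expiry=19+10=29). clock=19
Op 12: insert a.com -> 10.0.0.1 (expiry=19+6=25). clock=19
Op 13: insert a.com -> 10.0.0.5 (expiry=19+4=23). clock=19
Op 14: insert b.com -> 10.0.0.4 (expiry=19+5=24). clock=19
Op 15: insert b.com -> 10.0.0.1 (expiry=19+7=26). clock=19
Op 16: insert a.com -> 10.0.0.1 (expiry=19+4=23). clock=19
Op 17: insert a.com -> 10.0.0.1 (expiry=19+13=32). clock=19
Op 18: tick 6 -> clock=25.
Op 19: tick 5 -> clock=30. purged={b.com}
Op 20: tick 7 -> clock=37. purged={a.com}
Op 21: insert b.com -> 10.0.0.4 (expiry=37+8=45). clock=37
Op 22: tick 1 -> clock=38.
Op 23: tick 9 -> clock=47. purged={b.com}
Op 24: insert a.com -> 10.0.0.1 (expiry=47+1=48). clock=47
Op 25: tick 6 -> clock=53. purged={a.com}
Op 26: insert b.com -> 10.0.0.2 (expiry=53+15=68). clock=53
Op 27: insert b.com -> 10.0.0.4 (expiry=53+17=70). clock=53
Op 28: insert a.com -> 10.0.0.1 (expiry=53+17=70). clock=53
Final cache (unexpired): {a.com,b.com} -> size=2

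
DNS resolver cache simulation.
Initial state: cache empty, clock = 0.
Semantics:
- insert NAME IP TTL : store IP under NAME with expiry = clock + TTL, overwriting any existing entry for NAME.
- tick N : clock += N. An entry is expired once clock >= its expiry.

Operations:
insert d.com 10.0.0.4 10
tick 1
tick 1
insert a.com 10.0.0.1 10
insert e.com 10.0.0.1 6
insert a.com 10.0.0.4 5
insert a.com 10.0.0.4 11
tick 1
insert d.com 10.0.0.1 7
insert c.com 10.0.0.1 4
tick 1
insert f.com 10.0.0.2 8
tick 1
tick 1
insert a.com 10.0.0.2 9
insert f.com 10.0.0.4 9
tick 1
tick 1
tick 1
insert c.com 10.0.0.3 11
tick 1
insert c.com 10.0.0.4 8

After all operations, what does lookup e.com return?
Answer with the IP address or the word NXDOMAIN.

Op 1: insert d.com -> 10.0.0.4 (expiry=0+10=10). clock=0
Op 2: tick 1 -> clock=1.
Op 3: tick 1 -> clock=2.
Op 4: insert a.com -> 10.0.0.1 (expiry=2+10=12). clock=2
Op 5: insert e.com -> 10.0.0.1 (expiry=2+6=8). clock=2
Op 6: insert a.com -> 10.0.0.4 (expiry=2+5=7). clock=2
Op 7: insert a.com -> 10.0.0.4 (expiry=2+11=13). clock=2
Op 8: tick 1 -> clock=3.
Op 9: insert d.com -> 10.0.0.1 (expiry=3+7=10). clock=3
Op 10: insert c.com -> 10.0.0.1 (expiry=3+4=7). clock=3
Op 11: tick 1 -> clock=4.
Op 12: insert f.com -> 10.0.0.2 (expiry=4+8=12). clock=4
Op 13: tick 1 -> clock=5.
Op 14: tick 1 -> clock=6.
Op 15: insert a.com -> 10.0.0.2 (expiry=6+9=15). clock=6
Op 16: insert f.com -> 10.0.0.4 (expiry=6+9=15). clock=6
Op 17: tick 1 -> clock=7. purged={c.com}
Op 18: tick 1 -> clock=8. purged={e.com}
Op 19: tick 1 -> clock=9.
Op 20: insert c.com -> 10.0.0.3 (expiry=9+11=20). clock=9
Op 21: tick 1 -> clock=10. purged={d.com}
Op 22: insert c.com -> 10.0.0.4 (expiry=10+8=18). clock=10
lookup e.com: not in cache (expired or never inserted)

Answer: NXDOMAIN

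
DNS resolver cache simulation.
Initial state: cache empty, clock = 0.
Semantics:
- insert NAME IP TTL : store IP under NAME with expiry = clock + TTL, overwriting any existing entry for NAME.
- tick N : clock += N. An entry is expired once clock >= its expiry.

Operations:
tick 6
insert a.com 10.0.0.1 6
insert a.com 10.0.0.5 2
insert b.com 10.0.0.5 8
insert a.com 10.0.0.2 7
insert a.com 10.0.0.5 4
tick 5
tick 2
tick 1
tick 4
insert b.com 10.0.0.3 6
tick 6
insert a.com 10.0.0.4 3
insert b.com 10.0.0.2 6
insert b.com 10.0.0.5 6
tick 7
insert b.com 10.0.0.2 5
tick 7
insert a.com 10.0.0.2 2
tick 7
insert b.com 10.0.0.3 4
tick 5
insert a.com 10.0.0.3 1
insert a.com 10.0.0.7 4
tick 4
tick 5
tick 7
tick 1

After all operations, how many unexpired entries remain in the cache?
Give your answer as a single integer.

Op 1: tick 6 -> clock=6.
Op 2: insert a.com -> 10.0.0.1 (expiry=6+6=12). clock=6
Op 3: insert a.com -> 10.0.0.5 (expiry=6+2=8). clock=6
Op 4: insert b.com -> 10.0.0.5 (expiry=6+8=14). clock=6
Op 5: insert a.com -> 10.0.0.2 (expiry=6+7=13). clock=6
Op 6: insert a.com -> 10.0.0.5 (expiry=6+4=10). clock=6
Op 7: tick 5 -> clock=11. purged={a.com}
Op 8: tick 2 -> clock=13.
Op 9: tick 1 -> clock=14. purged={b.com}
Op 10: tick 4 -> clock=18.
Op 11: insert b.com -> 10.0.0.3 (expiry=18+6=24). clock=18
Op 12: tick 6 -> clock=24. purged={b.com}
Op 13: insert a.com -> 10.0.0.4 (expiry=24+3=27). clock=24
Op 14: insert b.com -> 10.0.0.2 (expiry=24+6=30). clock=24
Op 15: insert b.com -> 10.0.0.5 (expiry=24+6=30). clock=24
Op 16: tick 7 -> clock=31. purged={a.com,b.com}
Op 17: insert b.com -> 10.0.0.2 (expiry=31+5=36). clock=31
Op 18: tick 7 -> clock=38. purged={b.com}
Op 19: insert a.com -> 10.0.0.2 (expiry=38+2=40). clock=38
Op 20: tick 7 -> clock=45. purged={a.com}
Op 21: insert b.com -> 10.0.0.3 (expiry=45+4=49). clock=45
Op 22: tick 5 -> clock=50. purged={b.com}
Op 23: insert a.com -> 10.0.0.3 (expiry=50+1=51). clock=50
Op 24: insert a.com -> 10.0.0.7 (expiry=50+4=54). clock=50
Op 25: tick 4 -> clock=54. purged={a.com}
Op 26: tick 5 -> clock=59.
Op 27: tick 7 -> clock=66.
Op 28: tick 1 -> clock=67.
Final cache (unexpired): {} -> size=0

Answer: 0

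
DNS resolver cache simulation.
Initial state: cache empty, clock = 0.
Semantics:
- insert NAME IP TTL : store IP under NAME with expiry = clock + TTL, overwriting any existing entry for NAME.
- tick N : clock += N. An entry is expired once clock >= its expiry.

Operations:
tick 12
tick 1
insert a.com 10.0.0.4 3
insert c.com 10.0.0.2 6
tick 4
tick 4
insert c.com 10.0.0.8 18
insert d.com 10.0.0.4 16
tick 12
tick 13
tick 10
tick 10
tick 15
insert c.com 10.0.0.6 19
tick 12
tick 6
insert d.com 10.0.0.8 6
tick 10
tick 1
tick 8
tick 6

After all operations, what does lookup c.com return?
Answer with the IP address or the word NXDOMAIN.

Op 1: tick 12 -> clock=12.
Op 2: tick 1 -> clock=13.
Op 3: insert a.com -> 10.0.0.4 (expiry=13+3=16). clock=13
Op 4: insert c.com -> 10.0.0.2 (expiry=13+6=19). clock=13
Op 5: tick 4 -> clock=17. purged={a.com}
Op 6: tick 4 -> clock=21. purged={c.com}
Op 7: insert c.com -> 10.0.0.8 (expiry=21+18=39). clock=21
Op 8: insert d.com -> 10.0.0.4 (expiry=21+16=37). clock=21
Op 9: tick 12 -> clock=33.
Op 10: tick 13 -> clock=46. purged={c.com,d.com}
Op 11: tick 10 -> clock=56.
Op 12: tick 10 -> clock=66.
Op 13: tick 15 -> clock=81.
Op 14: insert c.com -> 10.0.0.6 (expiry=81+19=100). clock=81
Op 15: tick 12 -> clock=93.
Op 16: tick 6 -> clock=99.
Op 17: insert d.com -> 10.0.0.8 (expiry=99+6=105). clock=99
Op 18: tick 10 -> clock=109. purged={c.com,d.com}
Op 19: tick 1 -> clock=110.
Op 20: tick 8 -> clock=118.
Op 21: tick 6 -> clock=124.
lookup c.com: not in cache (expired or never inserted)

Answer: NXDOMAIN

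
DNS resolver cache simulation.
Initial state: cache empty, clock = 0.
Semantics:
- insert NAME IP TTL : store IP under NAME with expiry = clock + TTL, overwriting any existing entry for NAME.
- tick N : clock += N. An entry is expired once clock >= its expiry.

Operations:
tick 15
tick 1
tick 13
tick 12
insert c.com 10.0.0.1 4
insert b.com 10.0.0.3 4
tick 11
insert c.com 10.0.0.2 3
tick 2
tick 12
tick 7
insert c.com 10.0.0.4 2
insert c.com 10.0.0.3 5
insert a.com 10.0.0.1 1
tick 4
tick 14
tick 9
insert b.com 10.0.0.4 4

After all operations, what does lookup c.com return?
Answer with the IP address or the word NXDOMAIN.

Answer: NXDOMAIN

Derivation:
Op 1: tick 15 -> clock=15.
Op 2: tick 1 -> clock=16.
Op 3: tick 13 -> clock=29.
Op 4: tick 12 -> clock=41.
Op 5: insert c.com -> 10.0.0.1 (expiry=41+4=45). clock=41
Op 6: insert b.com -> 10.0.0.3 (expiry=41+4=45). clock=41
Op 7: tick 11 -> clock=52. purged={b.com,c.com}
Op 8: insert c.com -> 10.0.0.2 (expiry=52+3=55). clock=52
Op 9: tick 2 -> clock=54.
Op 10: tick 12 -> clock=66. purged={c.com}
Op 11: tick 7 -> clock=73.
Op 12: insert c.com -> 10.0.0.4 (expiry=73+2=75). clock=73
Op 13: insert c.com -> 10.0.0.3 (expiry=73+5=78). clock=73
Op 14: insert a.com -> 10.0.0.1 (expiry=73+1=74). clock=73
Op 15: tick 4 -> clock=77. purged={a.com}
Op 16: tick 14 -> clock=91. purged={c.com}
Op 17: tick 9 -> clock=100.
Op 18: insert b.com -> 10.0.0.4 (expiry=100+4=104). clock=100
lookup c.com: not in cache (expired or never inserted)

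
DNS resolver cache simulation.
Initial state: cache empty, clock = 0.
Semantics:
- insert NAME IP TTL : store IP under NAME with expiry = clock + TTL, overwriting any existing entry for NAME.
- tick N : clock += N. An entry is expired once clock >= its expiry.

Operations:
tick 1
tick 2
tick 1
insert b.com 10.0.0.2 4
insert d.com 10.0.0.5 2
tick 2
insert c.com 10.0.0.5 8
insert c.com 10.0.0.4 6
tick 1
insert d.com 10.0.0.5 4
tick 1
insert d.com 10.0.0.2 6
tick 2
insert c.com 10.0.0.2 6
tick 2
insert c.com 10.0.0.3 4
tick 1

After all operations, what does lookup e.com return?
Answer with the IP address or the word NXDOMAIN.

Answer: NXDOMAIN

Derivation:
Op 1: tick 1 -> clock=1.
Op 2: tick 2 -> clock=3.
Op 3: tick 1 -> clock=4.
Op 4: insert b.com -> 10.0.0.2 (expiry=4+4=8). clock=4
Op 5: insert d.com -> 10.0.0.5 (expiry=4+2=6). clock=4
Op 6: tick 2 -> clock=6. purged={d.com}
Op 7: insert c.com -> 10.0.0.5 (expiry=6+8=14). clock=6
Op 8: insert c.com -> 10.0.0.4 (expiry=6+6=12). clock=6
Op 9: tick 1 -> clock=7.
Op 10: insert d.com -> 10.0.0.5 (expiry=7+4=11). clock=7
Op 11: tick 1 -> clock=8. purged={b.com}
Op 12: insert d.com -> 10.0.0.2 (expiry=8+6=14). clock=8
Op 13: tick 2 -> clock=10.
Op 14: insert c.com -> 10.0.0.2 (expiry=10+6=16). clock=10
Op 15: tick 2 -> clock=12.
Op 16: insert c.com -> 10.0.0.3 (expiry=12+4=16). clock=12
Op 17: tick 1 -> clock=13.
lookup e.com: not in cache (expired or never inserted)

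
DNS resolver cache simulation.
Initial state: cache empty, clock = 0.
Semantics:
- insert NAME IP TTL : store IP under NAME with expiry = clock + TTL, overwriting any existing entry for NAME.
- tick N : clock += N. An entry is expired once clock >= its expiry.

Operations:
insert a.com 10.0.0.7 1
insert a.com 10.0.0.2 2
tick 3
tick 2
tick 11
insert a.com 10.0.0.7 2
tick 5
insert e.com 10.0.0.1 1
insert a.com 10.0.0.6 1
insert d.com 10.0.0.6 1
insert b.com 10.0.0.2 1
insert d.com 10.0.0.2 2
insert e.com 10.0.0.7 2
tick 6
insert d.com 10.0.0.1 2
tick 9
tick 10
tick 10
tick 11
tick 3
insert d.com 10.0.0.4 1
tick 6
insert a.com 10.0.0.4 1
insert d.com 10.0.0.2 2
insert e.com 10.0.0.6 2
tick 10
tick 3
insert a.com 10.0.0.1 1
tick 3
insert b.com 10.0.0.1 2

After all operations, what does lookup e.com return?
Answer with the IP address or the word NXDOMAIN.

Op 1: insert a.com -> 10.0.0.7 (expiry=0+1=1). clock=0
Op 2: insert a.com -> 10.0.0.2 (expiry=0+2=2). clock=0
Op 3: tick 3 -> clock=3. purged={a.com}
Op 4: tick 2 -> clock=5.
Op 5: tick 11 -> clock=16.
Op 6: insert a.com -> 10.0.0.7 (expiry=16+2=18). clock=16
Op 7: tick 5 -> clock=21. purged={a.com}
Op 8: insert e.com -> 10.0.0.1 (expiry=21+1=22). clock=21
Op 9: insert a.com -> 10.0.0.6 (expiry=21+1=22). clock=21
Op 10: insert d.com -> 10.0.0.6 (expiry=21+1=22). clock=21
Op 11: insert b.com -> 10.0.0.2 (expiry=21+1=22). clock=21
Op 12: insert d.com -> 10.0.0.2 (expiry=21+2=23). clock=21
Op 13: insert e.com -> 10.0.0.7 (expiry=21+2=23). clock=21
Op 14: tick 6 -> clock=27. purged={a.com,b.com,d.com,e.com}
Op 15: insert d.com -> 10.0.0.1 (expiry=27+2=29). clock=27
Op 16: tick 9 -> clock=36. purged={d.com}
Op 17: tick 10 -> clock=46.
Op 18: tick 10 -> clock=56.
Op 19: tick 11 -> clock=67.
Op 20: tick 3 -> clock=70.
Op 21: insert d.com -> 10.0.0.4 (expiry=70+1=71). clock=70
Op 22: tick 6 -> clock=76. purged={d.com}
Op 23: insert a.com -> 10.0.0.4 (expiry=76+1=77). clock=76
Op 24: insert d.com -> 10.0.0.2 (expiry=76+2=78). clock=76
Op 25: insert e.com -> 10.0.0.6 (expiry=76+2=78). clock=76
Op 26: tick 10 -> clock=86. purged={a.com,d.com,e.com}
Op 27: tick 3 -> clock=89.
Op 28: insert a.com -> 10.0.0.1 (expiry=89+1=90). clock=89
Op 29: tick 3 -> clock=92. purged={a.com}
Op 30: insert b.com -> 10.0.0.1 (expiry=92+2=94). clock=92
lookup e.com: not in cache (expired or never inserted)

Answer: NXDOMAIN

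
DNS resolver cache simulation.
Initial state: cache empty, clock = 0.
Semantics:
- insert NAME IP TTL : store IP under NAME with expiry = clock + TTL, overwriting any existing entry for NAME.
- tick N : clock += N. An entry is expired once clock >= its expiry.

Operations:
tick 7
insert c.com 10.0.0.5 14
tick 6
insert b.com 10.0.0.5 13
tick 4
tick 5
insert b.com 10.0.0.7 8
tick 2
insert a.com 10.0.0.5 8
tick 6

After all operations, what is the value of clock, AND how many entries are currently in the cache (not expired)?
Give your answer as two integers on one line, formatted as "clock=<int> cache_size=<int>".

Answer: clock=30 cache_size=1

Derivation:
Op 1: tick 7 -> clock=7.
Op 2: insert c.com -> 10.0.0.5 (expiry=7+14=21). clock=7
Op 3: tick 6 -> clock=13.
Op 4: insert b.com -> 10.0.0.5 (expiry=13+13=26). clock=13
Op 5: tick 4 -> clock=17.
Op 6: tick 5 -> clock=22. purged={c.com}
Op 7: insert b.com -> 10.0.0.7 (expiry=22+8=30). clock=22
Op 8: tick 2 -> clock=24.
Op 9: insert a.com -> 10.0.0.5 (expiry=24+8=32). clock=24
Op 10: tick 6 -> clock=30. purged={b.com}
Final clock = 30
Final cache (unexpired): {a.com} -> size=1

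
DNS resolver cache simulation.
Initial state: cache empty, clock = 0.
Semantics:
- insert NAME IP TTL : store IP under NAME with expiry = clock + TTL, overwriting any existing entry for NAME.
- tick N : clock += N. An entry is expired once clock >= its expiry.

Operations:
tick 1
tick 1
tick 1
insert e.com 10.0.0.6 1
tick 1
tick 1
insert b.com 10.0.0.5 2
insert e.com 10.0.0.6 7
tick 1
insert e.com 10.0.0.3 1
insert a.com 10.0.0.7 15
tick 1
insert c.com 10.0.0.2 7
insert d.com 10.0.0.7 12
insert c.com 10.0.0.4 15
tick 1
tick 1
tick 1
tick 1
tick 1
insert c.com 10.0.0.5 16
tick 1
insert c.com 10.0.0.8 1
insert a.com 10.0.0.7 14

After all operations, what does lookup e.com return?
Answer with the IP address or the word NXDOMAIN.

Op 1: tick 1 -> clock=1.
Op 2: tick 1 -> clock=2.
Op 3: tick 1 -> clock=3.
Op 4: insert e.com -> 10.0.0.6 (expiry=3+1=4). clock=3
Op 5: tick 1 -> clock=4. purged={e.com}
Op 6: tick 1 -> clock=5.
Op 7: insert b.com -> 10.0.0.5 (expiry=5+2=7). clock=5
Op 8: insert e.com -> 10.0.0.6 (expiry=5+7=12). clock=5
Op 9: tick 1 -> clock=6.
Op 10: insert e.com -> 10.0.0.3 (expiry=6+1=7). clock=6
Op 11: insert a.com -> 10.0.0.7 (expiry=6+15=21). clock=6
Op 12: tick 1 -> clock=7. purged={b.com,e.com}
Op 13: insert c.com -> 10.0.0.2 (expiry=7+7=14). clock=7
Op 14: insert d.com -> 10.0.0.7 (expiry=7+12=19). clock=7
Op 15: insert c.com -> 10.0.0.4 (expiry=7+15=22). clock=7
Op 16: tick 1 -> clock=8.
Op 17: tick 1 -> clock=9.
Op 18: tick 1 -> clock=10.
Op 19: tick 1 -> clock=11.
Op 20: tick 1 -> clock=12.
Op 21: insert c.com -> 10.0.0.5 (expiry=12+16=28). clock=12
Op 22: tick 1 -> clock=13.
Op 23: insert c.com -> 10.0.0.8 (expiry=13+1=14). clock=13
Op 24: insert a.com -> 10.0.0.7 (expiry=13+14=27). clock=13
lookup e.com: not in cache (expired or never inserted)

Answer: NXDOMAIN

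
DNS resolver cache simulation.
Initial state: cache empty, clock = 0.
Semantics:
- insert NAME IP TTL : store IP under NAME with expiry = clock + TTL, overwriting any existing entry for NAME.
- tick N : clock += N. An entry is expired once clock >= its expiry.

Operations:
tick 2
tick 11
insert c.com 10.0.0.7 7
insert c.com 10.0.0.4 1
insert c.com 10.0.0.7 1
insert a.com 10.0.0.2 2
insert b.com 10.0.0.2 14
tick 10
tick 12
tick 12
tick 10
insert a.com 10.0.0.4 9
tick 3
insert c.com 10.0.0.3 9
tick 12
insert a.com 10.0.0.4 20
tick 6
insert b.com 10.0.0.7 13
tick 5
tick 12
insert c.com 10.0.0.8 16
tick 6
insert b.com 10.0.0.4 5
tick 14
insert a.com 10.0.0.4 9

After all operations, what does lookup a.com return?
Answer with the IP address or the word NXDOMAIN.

Op 1: tick 2 -> clock=2.
Op 2: tick 11 -> clock=13.
Op 3: insert c.com -> 10.0.0.7 (expiry=13+7=20). clock=13
Op 4: insert c.com -> 10.0.0.4 (expiry=13+1=14). clock=13
Op 5: insert c.com -> 10.0.0.7 (expiry=13+1=14). clock=13
Op 6: insert a.com -> 10.0.0.2 (expiry=13+2=15). clock=13
Op 7: insert b.com -> 10.0.0.2 (expiry=13+14=27). clock=13
Op 8: tick 10 -> clock=23. purged={a.com,c.com}
Op 9: tick 12 -> clock=35. purged={b.com}
Op 10: tick 12 -> clock=47.
Op 11: tick 10 -> clock=57.
Op 12: insert a.com -> 10.0.0.4 (expiry=57+9=66). clock=57
Op 13: tick 3 -> clock=60.
Op 14: insert c.com -> 10.0.0.3 (expiry=60+9=69). clock=60
Op 15: tick 12 -> clock=72. purged={a.com,c.com}
Op 16: insert a.com -> 10.0.0.4 (expiry=72+20=92). clock=72
Op 17: tick 6 -> clock=78.
Op 18: insert b.com -> 10.0.0.7 (expiry=78+13=91). clock=78
Op 19: tick 5 -> clock=83.
Op 20: tick 12 -> clock=95. purged={a.com,b.com}
Op 21: insert c.com -> 10.0.0.8 (expiry=95+16=111). clock=95
Op 22: tick 6 -> clock=101.
Op 23: insert b.com -> 10.0.0.4 (expiry=101+5=106). clock=101
Op 24: tick 14 -> clock=115. purged={b.com,c.com}
Op 25: insert a.com -> 10.0.0.4 (expiry=115+9=124). clock=115
lookup a.com: present, ip=10.0.0.4 expiry=124 > clock=115

Answer: 10.0.0.4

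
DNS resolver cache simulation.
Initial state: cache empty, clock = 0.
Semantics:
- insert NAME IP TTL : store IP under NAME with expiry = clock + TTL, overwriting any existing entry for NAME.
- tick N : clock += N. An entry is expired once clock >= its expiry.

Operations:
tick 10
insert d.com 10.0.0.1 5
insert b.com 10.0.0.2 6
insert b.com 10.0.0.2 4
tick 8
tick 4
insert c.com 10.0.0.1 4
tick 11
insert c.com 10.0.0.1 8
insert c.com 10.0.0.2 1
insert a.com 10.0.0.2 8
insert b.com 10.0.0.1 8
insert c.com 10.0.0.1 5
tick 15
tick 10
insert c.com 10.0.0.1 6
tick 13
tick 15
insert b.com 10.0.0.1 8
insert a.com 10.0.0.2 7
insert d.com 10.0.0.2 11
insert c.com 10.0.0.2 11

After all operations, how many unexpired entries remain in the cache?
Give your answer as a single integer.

Answer: 4

Derivation:
Op 1: tick 10 -> clock=10.
Op 2: insert d.com -> 10.0.0.1 (expiry=10+5=15). clock=10
Op 3: insert b.com -> 10.0.0.2 (expiry=10+6=16). clock=10
Op 4: insert b.com -> 10.0.0.2 (expiry=10+4=14). clock=10
Op 5: tick 8 -> clock=18. purged={b.com,d.com}
Op 6: tick 4 -> clock=22.
Op 7: insert c.com -> 10.0.0.1 (expiry=22+4=26). clock=22
Op 8: tick 11 -> clock=33. purged={c.com}
Op 9: insert c.com -> 10.0.0.1 (expiry=33+8=41). clock=33
Op 10: insert c.com -> 10.0.0.2 (expiry=33+1=34). clock=33
Op 11: insert a.com -> 10.0.0.2 (expiry=33+8=41). clock=33
Op 12: insert b.com -> 10.0.0.1 (expiry=33+8=41). clock=33
Op 13: insert c.com -> 10.0.0.1 (expiry=33+5=38). clock=33
Op 14: tick 15 -> clock=48. purged={a.com,b.com,c.com}
Op 15: tick 10 -> clock=58.
Op 16: insert c.com -> 10.0.0.1 (expiry=58+6=64). clock=58
Op 17: tick 13 -> clock=71. purged={c.com}
Op 18: tick 15 -> clock=86.
Op 19: insert b.com -> 10.0.0.1 (expiry=86+8=94). clock=86
Op 20: insert a.com -> 10.0.0.2 (expiry=86+7=93). clock=86
Op 21: insert d.com -> 10.0.0.2 (expiry=86+11=97). clock=86
Op 22: insert c.com -> 10.0.0.2 (expiry=86+11=97). clock=86
Final cache (unexpired): {a.com,b.com,c.com,d.com} -> size=4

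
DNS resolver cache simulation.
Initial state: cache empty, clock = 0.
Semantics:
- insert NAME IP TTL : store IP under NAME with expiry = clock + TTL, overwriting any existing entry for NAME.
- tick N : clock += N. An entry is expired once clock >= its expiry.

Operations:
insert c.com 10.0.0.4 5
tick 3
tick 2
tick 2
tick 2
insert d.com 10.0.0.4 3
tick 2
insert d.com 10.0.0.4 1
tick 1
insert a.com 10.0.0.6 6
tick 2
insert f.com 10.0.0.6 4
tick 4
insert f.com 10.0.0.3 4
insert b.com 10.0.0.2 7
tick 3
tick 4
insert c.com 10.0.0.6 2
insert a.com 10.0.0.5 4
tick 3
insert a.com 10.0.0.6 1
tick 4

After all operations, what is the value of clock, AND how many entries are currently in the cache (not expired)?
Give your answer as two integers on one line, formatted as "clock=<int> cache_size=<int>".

Op 1: insert c.com -> 10.0.0.4 (expiry=0+5=5). clock=0
Op 2: tick 3 -> clock=3.
Op 3: tick 2 -> clock=5. purged={c.com}
Op 4: tick 2 -> clock=7.
Op 5: tick 2 -> clock=9.
Op 6: insert d.com -> 10.0.0.4 (expiry=9+3=12). clock=9
Op 7: tick 2 -> clock=11.
Op 8: insert d.com -> 10.0.0.4 (expiry=11+1=12). clock=11
Op 9: tick 1 -> clock=12. purged={d.com}
Op 10: insert a.com -> 10.0.0.6 (expiry=12+6=18). clock=12
Op 11: tick 2 -> clock=14.
Op 12: insert f.com -> 10.0.0.6 (expiry=14+4=18). clock=14
Op 13: tick 4 -> clock=18. purged={a.com,f.com}
Op 14: insert f.com -> 10.0.0.3 (expiry=18+4=22). clock=18
Op 15: insert b.com -> 10.0.0.2 (expiry=18+7=25). clock=18
Op 16: tick 3 -> clock=21.
Op 17: tick 4 -> clock=25. purged={b.com,f.com}
Op 18: insert c.com -> 10.0.0.6 (expiry=25+2=27). clock=25
Op 19: insert a.com -> 10.0.0.5 (expiry=25+4=29). clock=25
Op 20: tick 3 -> clock=28. purged={c.com}
Op 21: insert a.com -> 10.0.0.6 (expiry=28+1=29). clock=28
Op 22: tick 4 -> clock=32. purged={a.com}
Final clock = 32
Final cache (unexpired): {} -> size=0

Answer: clock=32 cache_size=0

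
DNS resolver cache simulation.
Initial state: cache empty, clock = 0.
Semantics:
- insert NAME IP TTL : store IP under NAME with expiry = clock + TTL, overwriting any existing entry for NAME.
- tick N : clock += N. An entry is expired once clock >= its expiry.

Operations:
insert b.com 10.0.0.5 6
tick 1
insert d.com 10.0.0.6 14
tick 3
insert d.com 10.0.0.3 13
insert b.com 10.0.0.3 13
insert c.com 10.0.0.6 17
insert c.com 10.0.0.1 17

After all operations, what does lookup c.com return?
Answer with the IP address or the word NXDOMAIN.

Op 1: insert b.com -> 10.0.0.5 (expiry=0+6=6). clock=0
Op 2: tick 1 -> clock=1.
Op 3: insert d.com -> 10.0.0.6 (expiry=1+14=15). clock=1
Op 4: tick 3 -> clock=4.
Op 5: insert d.com -> 10.0.0.3 (expiry=4+13=17). clock=4
Op 6: insert b.com -> 10.0.0.3 (expiry=4+13=17). clock=4
Op 7: insert c.com -> 10.0.0.6 (expiry=4+17=21). clock=4
Op 8: insert c.com -> 10.0.0.1 (expiry=4+17=21). clock=4
lookup c.com: present, ip=10.0.0.1 expiry=21 > clock=4

Answer: 10.0.0.1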